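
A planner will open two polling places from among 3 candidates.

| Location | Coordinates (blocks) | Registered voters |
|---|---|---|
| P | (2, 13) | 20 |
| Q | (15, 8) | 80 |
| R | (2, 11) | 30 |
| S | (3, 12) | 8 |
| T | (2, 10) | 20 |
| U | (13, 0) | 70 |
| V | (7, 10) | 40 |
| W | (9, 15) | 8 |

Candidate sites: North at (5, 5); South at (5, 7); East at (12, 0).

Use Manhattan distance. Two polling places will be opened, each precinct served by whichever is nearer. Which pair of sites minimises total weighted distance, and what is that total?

{South, East}, total 1812

Evaluate every pair (each demand assigned to the nearer of the two):
  {South, East}: total = 1812
  {North, East}: total = 2064
  {North, South}: total = 2652
Best pair: {South, East} with total 1812.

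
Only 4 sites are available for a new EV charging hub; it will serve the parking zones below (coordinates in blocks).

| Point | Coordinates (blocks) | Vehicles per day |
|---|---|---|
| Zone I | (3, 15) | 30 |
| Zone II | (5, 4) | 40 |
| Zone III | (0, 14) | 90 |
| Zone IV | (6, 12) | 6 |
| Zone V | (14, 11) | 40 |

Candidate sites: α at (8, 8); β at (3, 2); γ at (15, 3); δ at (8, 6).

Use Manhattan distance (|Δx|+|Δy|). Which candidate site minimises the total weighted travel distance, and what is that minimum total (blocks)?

α, total 2296 blocks

Total weighted distance at each candidate:
  α (8, 8): total = 2296
  β (3, 2): total = 2778
  γ (15, 3): total = 3968
  δ (8, 6): total = 2548
Minimum is at α with total 2296 blocks.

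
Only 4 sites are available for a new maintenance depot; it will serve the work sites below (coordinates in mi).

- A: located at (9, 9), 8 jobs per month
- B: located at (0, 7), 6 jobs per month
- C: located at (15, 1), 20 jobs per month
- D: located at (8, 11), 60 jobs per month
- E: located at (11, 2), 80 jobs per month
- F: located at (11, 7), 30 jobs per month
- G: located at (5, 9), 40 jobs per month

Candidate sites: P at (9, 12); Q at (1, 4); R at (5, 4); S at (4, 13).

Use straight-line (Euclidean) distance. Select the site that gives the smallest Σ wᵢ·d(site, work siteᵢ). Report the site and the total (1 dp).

P, total 1598.6 mi

Total weighted distance at each candidate:
  P (9, 12): total = 1598.6
  Q (1, 4): total = 2359.9
  R (5, 4): total = 1659.2
  S (4, 13): total = 2173.0
Minimum is at P with total 1598.6 mi.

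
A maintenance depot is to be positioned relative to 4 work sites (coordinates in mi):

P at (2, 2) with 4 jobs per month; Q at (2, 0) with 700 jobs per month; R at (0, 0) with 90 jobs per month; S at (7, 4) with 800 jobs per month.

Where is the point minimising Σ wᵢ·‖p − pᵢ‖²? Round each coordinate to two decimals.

The minimiser of Σwᵢ‖p−pᵢ‖² is the weighted centroid p* = (Σwᵢpᵢ)/(Σwᵢ).
Σwᵢ = 1594.
Σwᵢxᵢ = 4·2 + 700·2 + 90·0 + 800·7 = 7008.
Σwᵢyᵢ = 4·2 + 700·0 + 90·0 + 800·4 = 3208.
x* = 7008/1594 = 4.40, y* = 3208/1594 = 2.01.

(4.40, 2.01)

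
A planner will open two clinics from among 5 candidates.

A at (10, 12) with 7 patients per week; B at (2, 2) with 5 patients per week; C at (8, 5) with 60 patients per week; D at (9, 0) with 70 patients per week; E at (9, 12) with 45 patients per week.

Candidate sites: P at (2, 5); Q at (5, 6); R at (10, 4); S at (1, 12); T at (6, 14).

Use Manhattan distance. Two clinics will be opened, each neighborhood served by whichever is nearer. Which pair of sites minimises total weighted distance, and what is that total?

{R, T}, total 847

Evaluate every pair (each demand assigned to the nearer of the two):
  {R, T}: total = 847
  {R, S}: total = 996
  {P, R}: total = 1006
  {Q, R}: total = 1026
  {Q, T}: total = 1242
  {Q, S}: total = 1398
  {P, Q}: total = 1482
  {P, T}: total = 1482
  {P, S}: total = 1638
  {S, T}: total = 2172
Best pair: {R, T} with total 847.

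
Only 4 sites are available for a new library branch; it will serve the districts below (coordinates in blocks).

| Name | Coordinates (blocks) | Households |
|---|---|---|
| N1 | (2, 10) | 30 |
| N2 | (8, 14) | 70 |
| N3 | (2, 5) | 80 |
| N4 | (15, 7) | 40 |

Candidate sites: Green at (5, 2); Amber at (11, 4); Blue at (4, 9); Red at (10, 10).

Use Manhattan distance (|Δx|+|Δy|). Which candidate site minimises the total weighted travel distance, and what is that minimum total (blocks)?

Total weighted distance at each candidate:
  Green (5, 2): total = 2460
  Amber (11, 4): total = 2440
  Blue (4, 9): total = 1720
  Red (10, 10): total = 2020
Minimum is at Blue with total 1720 blocks.

Blue, total 1720 blocks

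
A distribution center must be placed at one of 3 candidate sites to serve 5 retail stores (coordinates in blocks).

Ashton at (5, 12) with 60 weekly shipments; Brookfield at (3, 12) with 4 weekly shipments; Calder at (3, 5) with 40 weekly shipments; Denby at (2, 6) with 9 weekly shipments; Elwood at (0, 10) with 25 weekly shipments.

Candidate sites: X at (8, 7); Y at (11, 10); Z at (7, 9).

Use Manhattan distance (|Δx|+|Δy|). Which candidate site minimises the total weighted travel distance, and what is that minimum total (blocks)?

Total weighted distance at each candidate:
  X (8, 7): total = 1138
  Y (11, 10): total = 1432
  Z (7, 9): total = 920
Minimum is at Z with total 920 blocks.

Z, total 920 blocks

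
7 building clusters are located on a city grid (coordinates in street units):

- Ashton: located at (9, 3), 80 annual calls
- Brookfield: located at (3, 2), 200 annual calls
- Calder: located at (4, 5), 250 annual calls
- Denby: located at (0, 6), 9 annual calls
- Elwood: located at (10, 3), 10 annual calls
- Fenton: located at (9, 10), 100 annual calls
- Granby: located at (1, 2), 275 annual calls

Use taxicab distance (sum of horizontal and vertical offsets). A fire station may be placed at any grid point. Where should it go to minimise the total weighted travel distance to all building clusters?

Manhattan distance separates: Σwᵢ(|x−xᵢ|+|y−yᵢ|) = Σwᵢ|x−xᵢ| + Σwᵢ|y−yᵢ|, so x and y are optimised independently as 1-D weighted medians.
Total weight W = 924; half = 462.
x-coordinate, sorted with cumulative weight:
  x=0 (Denby, w=9) cum 9
  x=1 (Granby, w=275) cum 284
  x=3 (Brookfield, w=200) cum 484  ← median
  x=4 (Calder, w=250) cum 734
  x=9 (Ashton, w=80) cum 814
  x=9 (Fenton, w=100) cum 914
  x=10 (Elwood, w=10) cum 924
⇒ x* = 3
y-coordinate, sorted with cumulative weight:
  y=2 (Brookfield, w=200) cum 200
  y=2 (Granby, w=275) cum 475  ← median
  y=3 (Ashton, w=80) cum 555
  y=3 (Elwood, w=10) cum 565
  y=5 (Calder, w=250) cum 815
  y=6 (Denby, w=9) cum 824
  y=10 (Fenton, w=100) cum 924
⇒ y* = 2

(3, 2)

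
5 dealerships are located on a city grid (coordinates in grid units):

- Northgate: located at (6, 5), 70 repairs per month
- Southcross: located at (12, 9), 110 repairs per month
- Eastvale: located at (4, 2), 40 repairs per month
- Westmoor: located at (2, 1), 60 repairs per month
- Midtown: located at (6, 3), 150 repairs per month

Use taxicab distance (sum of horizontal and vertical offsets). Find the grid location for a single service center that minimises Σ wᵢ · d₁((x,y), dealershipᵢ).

(6, 3)

Manhattan distance separates: Σwᵢ(|x−xᵢ|+|y−yᵢ|) = Σwᵢ|x−xᵢ| + Σwᵢ|y−yᵢ|, so x and y are optimised independently as 1-D weighted medians.
Total weight W = 430; half = 215.
x-coordinate, sorted with cumulative weight:
  x=2 (Westmoor, w=60) cum 60
  x=4 (Eastvale, w=40) cum 100
  x=6 (Northgate, w=70) cum 170
  x=6 (Midtown, w=150) cum 320  ← median
  x=12 (Southcross, w=110) cum 430
⇒ x* = 6
y-coordinate, sorted with cumulative weight:
  y=1 (Westmoor, w=60) cum 60
  y=2 (Eastvale, w=40) cum 100
  y=3 (Midtown, w=150) cum 250  ← median
  y=5 (Northgate, w=70) cum 320
  y=9 (Southcross, w=110) cum 430
⇒ y* = 3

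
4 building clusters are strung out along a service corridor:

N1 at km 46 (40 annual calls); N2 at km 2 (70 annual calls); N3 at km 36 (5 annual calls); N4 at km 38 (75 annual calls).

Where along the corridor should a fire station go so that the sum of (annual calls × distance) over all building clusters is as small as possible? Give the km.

x = 38

For a sum of weighted absolute distances on a line, the optimum is the weighted median (not the mean). Total weight W = 190; half-weight = 95.
Sort by position and accumulate weight:
  km 2 (N2, w=70) → cum 70
  km 36 (N3, w=5) → cum 75
  km 38 (N4, w=75) → cum 150  ≥ 95 → median here
  km 46 (N1, w=40) → cum 190
Optimal location: km 38.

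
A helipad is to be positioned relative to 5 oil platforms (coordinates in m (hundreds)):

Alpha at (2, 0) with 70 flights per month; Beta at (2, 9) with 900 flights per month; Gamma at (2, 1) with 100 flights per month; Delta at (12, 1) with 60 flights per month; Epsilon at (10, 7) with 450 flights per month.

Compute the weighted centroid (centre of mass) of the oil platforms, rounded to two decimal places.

(4.66, 7.22)

The minimiser of Σwᵢ‖p−pᵢ‖² is the weighted centroid p* = (Σwᵢpᵢ)/(Σwᵢ).
Σwᵢ = 1580.
Σwᵢxᵢ = 70·2 + 900·2 + 100·2 + 60·12 + 450·10 = 7360.
Σwᵢyᵢ = 70·0 + 900·9 + 100·1 + 60·1 + 450·7 = 11410.
x* = 7360/1580 = 4.66, y* = 11410/1580 = 7.22.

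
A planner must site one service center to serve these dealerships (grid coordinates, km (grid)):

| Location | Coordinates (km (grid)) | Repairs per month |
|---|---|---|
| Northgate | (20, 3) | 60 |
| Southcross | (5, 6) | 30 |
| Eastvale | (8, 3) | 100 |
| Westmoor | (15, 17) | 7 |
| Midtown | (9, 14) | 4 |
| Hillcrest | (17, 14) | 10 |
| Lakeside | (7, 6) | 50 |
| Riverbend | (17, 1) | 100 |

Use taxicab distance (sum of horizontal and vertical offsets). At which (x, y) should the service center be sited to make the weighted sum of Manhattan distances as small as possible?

Manhattan distance separates: Σwᵢ(|x−xᵢ|+|y−yᵢ|) = Σwᵢ|x−xᵢ| + Σwᵢ|y−yᵢ|, so x and y are optimised independently as 1-D weighted medians.
Total weight W = 361; half = 180.5.
x-coordinate, sorted with cumulative weight:
  x=5 (Southcross, w=30) cum 30
  x=7 (Lakeside, w=50) cum 80
  x=8 (Eastvale, w=100) cum 180
  x=9 (Midtown, w=4) cum 184  ← median
  x=15 (Westmoor, w=7) cum 191
  x=17 (Hillcrest, w=10) cum 201
  x=17 (Riverbend, w=100) cum 301
  x=20 (Northgate, w=60) cum 361
⇒ x* = 9
y-coordinate, sorted with cumulative weight:
  y=1 (Riverbend, w=100) cum 100
  y=3 (Northgate, w=60) cum 160
  y=3 (Eastvale, w=100) cum 260  ← median
  y=6 (Southcross, w=30) cum 290
  y=6 (Lakeside, w=50) cum 340
  y=14 (Midtown, w=4) cum 344
  y=14 (Hillcrest, w=10) cum 354
  y=17 (Westmoor, w=7) cum 361
⇒ y* = 3

(9, 3)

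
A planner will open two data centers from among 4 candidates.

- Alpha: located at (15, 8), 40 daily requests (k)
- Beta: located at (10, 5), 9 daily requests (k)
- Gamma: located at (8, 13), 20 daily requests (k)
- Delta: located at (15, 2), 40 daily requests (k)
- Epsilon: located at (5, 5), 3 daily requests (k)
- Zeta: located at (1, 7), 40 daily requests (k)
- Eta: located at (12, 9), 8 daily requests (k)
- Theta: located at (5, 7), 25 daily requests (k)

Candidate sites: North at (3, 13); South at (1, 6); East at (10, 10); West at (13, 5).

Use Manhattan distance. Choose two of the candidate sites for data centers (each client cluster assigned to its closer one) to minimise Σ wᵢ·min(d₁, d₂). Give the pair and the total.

Evaluate every pair (each demand assigned to the nearer of the two):
  {South, West}: total = 907
  {North, West}: total = 1111
  {South, East}: total = 1149
  {East, West}: total = 1255
  {North, East}: total = 1519
  {North, South}: total = 1834
Best pair: {South, West} with total 907.

{South, West}, total 907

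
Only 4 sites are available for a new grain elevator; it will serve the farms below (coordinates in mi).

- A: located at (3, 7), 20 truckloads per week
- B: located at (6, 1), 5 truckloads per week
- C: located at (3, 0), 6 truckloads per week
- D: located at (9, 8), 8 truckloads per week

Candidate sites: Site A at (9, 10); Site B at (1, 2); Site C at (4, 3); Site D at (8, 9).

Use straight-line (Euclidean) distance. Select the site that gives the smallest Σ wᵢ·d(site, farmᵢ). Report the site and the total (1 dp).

Total weighted distance at each candidate:
  Site A (9, 10): total = 267.6
  Site B (1, 2): total = 230.2
  Site C (4, 3): total = 172.1
  Site D (8, 9): total = 222.0
Minimum is at Site C with total 172.1 mi.

Site C, total 172.1 mi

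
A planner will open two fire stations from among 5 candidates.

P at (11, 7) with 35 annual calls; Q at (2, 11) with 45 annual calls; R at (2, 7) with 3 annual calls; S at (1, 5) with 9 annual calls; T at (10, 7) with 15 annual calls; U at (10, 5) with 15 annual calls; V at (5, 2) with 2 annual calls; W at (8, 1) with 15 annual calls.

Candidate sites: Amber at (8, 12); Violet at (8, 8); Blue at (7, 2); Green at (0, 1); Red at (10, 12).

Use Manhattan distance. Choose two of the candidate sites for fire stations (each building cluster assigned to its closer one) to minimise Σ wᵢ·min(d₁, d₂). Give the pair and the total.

Evaluate every pair (each demand assigned to the nearer of the two):
  {Violet, Blue}: total = 801
  {Amber, Violet}: total = 809
  {Violet, Green}: total = 848
  {Violet, Red}: total = 899
  {Blue, Red}: total = 925
  {Amber, Blue}: total = 935
  {Green, Red}: total = 996
  {Amber, Green}: total = 1036
  {Amber, Red}: total = 1055
  {Blue, Green}: total = 1168
Best pair: {Violet, Blue} with total 801.

{Violet, Blue}, total 801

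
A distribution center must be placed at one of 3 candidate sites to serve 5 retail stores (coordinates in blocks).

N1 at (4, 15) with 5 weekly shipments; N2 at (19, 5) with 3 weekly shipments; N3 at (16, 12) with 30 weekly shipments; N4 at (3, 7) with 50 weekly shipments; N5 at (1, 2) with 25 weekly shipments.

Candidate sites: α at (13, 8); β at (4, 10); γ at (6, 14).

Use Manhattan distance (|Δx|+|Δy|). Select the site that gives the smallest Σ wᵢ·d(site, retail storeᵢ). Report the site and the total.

Total weighted distance at each candidate:
  α (13, 8): total = 1317
  β (4, 10): total = 980
  γ (6, 14): total = 1366
Minimum is at β with total 980 blocks.

β, total 980 blocks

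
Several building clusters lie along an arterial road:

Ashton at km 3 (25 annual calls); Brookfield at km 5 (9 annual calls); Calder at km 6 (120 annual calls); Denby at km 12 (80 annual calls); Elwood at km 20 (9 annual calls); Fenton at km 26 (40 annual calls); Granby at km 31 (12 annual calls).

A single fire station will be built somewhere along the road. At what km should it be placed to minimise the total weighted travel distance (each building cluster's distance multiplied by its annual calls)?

x = 6

For a sum of weighted absolute distances on a line, the optimum is the weighted median (not the mean). Total weight W = 295; half-weight = 147.5.
Sort by position and accumulate weight:
  km 3 (Ashton, w=25) → cum 25
  km 5 (Brookfield, w=9) → cum 34
  km 6 (Calder, w=120) → cum 154  ≥ 147.5 → median here
  km 12 (Denby, w=80) → cum 234
  km 20 (Elwood, w=9) → cum 243
  km 26 (Fenton, w=40) → cum 283
  km 31 (Granby, w=12) → cum 295
Optimal location: km 6.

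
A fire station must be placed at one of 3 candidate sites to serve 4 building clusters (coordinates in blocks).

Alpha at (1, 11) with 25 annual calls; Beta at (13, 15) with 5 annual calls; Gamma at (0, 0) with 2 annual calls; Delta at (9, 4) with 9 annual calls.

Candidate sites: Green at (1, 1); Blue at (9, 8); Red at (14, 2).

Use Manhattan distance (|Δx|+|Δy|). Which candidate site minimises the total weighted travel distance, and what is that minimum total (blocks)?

Total weighted distance at each candidate:
  Green (1, 1): total = 483
  Blue (9, 8): total = 400
  Red (14, 2): total = 715
Minimum is at Blue with total 400 blocks.

Blue, total 400 blocks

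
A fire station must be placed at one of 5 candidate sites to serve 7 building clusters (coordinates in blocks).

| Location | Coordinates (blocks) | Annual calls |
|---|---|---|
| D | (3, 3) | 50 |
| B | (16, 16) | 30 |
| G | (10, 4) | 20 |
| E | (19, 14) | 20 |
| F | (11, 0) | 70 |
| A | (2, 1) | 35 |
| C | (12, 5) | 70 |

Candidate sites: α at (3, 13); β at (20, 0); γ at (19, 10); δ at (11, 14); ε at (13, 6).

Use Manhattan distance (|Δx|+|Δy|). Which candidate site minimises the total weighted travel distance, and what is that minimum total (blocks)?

ε, total 2680 blocks

Total weighted distance at each candidate:
  α (3, 13): total = 4755
  β (20, 0): total = 4385
  γ (19, 10): total = 4810
  δ (11, 14): total = 3990
  ε (13, 6): total = 2680
Minimum is at ε with total 2680 blocks.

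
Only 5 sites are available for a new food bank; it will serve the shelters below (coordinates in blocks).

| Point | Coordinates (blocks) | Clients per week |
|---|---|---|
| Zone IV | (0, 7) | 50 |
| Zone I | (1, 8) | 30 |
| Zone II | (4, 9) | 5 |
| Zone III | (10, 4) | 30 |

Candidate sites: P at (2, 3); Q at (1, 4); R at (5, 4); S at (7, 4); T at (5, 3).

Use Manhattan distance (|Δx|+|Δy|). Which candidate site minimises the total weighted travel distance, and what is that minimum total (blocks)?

Total weighted distance at each candidate:
  P (2, 3): total = 790
  Q (1, 4): total = 630
  R (5, 4): total = 820
  S (7, 4): total = 930
  T (5, 3): total = 935
Minimum is at Q with total 630 blocks.

Q, total 630 blocks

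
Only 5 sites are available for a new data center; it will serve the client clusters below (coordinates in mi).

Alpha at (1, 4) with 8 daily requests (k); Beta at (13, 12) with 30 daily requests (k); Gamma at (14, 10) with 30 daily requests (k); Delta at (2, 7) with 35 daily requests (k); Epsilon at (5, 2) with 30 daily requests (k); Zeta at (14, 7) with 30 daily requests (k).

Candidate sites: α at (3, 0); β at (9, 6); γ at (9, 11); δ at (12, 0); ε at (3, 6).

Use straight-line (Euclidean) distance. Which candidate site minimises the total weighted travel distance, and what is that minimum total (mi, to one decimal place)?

Total weighted distance at each candidate:
  α (3, 0): total = 1673.9
  β (9, 6): total = 1044.6
  γ (9, 11): total = 1131.4
  δ (12, 0): total = 1624.9
  ε (3, 6): total = 1238.6
Minimum is at β with total 1044.6 mi.

β, total 1044.6 mi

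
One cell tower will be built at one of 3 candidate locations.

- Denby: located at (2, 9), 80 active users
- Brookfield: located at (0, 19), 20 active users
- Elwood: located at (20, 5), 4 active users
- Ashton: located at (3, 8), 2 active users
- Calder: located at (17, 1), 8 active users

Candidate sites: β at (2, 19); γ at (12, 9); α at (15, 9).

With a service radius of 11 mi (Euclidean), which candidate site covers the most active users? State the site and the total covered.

Coverage radius r = 11 mi; a point is covered iff (Δx)²+(Δy)² ≤ 11² = 121.
  β (2, 19): covers {Denby, Brookfield} → 100
  γ (12, 9): covers {Denby, Elwood, Ashton, Calder} → 94
  α (15, 9): covers {Elwood, Calder} → 12
Maximum coverage at β: 100 active users.

β, covering 100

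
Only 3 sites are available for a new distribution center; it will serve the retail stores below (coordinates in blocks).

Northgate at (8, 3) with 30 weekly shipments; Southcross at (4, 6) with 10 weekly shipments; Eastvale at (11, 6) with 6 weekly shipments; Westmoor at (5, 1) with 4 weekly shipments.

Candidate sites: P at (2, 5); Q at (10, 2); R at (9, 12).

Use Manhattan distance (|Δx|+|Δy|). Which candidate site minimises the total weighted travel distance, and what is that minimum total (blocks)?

Total weighted distance at each candidate:
  P (2, 5): total = 358
  Q (10, 2): total = 244
  R (9, 12): total = 518
Minimum is at Q with total 244 blocks.

Q, total 244 blocks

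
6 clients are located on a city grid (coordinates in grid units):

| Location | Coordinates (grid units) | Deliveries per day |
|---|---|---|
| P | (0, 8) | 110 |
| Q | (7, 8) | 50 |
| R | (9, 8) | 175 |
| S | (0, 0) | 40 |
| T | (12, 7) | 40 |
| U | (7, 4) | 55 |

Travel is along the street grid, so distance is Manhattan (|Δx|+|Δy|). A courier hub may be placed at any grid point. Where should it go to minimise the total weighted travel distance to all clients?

(7, 8)

Manhattan distance separates: Σwᵢ(|x−xᵢ|+|y−yᵢ|) = Σwᵢ|x−xᵢ| + Σwᵢ|y−yᵢ|, so x and y are optimised independently as 1-D weighted medians.
Total weight W = 470; half = 235.
x-coordinate, sorted with cumulative weight:
  x=0 (P, w=110) cum 110
  x=0 (S, w=40) cum 150
  x=7 (Q, w=50) cum 200
  x=7 (U, w=55) cum 255  ← median
  x=9 (R, w=175) cum 430
  x=12 (T, w=40) cum 470
⇒ x* = 7
y-coordinate, sorted with cumulative weight:
  y=0 (S, w=40) cum 40
  y=4 (U, w=55) cum 95
  y=7 (T, w=40) cum 135
  y=8 (P, w=110) cum 245  ← median
  y=8 (Q, w=50) cum 295
  y=8 (R, w=175) cum 470
⇒ y* = 8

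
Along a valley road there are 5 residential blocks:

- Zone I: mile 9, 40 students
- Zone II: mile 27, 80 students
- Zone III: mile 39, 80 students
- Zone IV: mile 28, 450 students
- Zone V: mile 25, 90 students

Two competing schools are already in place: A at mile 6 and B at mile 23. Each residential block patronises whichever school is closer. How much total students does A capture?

The indifferent point is the midpoint (6+23)/2 = 14.5; residential blocks left of it (closer to A at 6) go to A, those right go to B.
  Zone I at 9 (w=40) → A
  Zone V at 25 (w=90) → B
  Zone II at 27 (w=80) → B
  Zone IV at 28 (w=450) → B
  Zone III at 39 (w=80) → B
A captures 40; B captures 700.

40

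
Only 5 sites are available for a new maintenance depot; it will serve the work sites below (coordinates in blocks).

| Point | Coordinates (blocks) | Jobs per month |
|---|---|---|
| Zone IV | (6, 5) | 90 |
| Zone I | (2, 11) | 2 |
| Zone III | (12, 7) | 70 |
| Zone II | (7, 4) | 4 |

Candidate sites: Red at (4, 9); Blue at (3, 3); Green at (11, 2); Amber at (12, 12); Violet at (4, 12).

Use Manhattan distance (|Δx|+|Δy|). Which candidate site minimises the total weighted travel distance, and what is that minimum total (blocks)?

Total weighted distance at each candidate:
  Red (4, 9): total = 1280
  Blue (3, 3): total = 1398
  Green (11, 2): total = 1200
  Amber (12, 12): total = 1594
  Violet (4, 12): total = 1770
Minimum is at Green with total 1200 blocks.

Green, total 1200 blocks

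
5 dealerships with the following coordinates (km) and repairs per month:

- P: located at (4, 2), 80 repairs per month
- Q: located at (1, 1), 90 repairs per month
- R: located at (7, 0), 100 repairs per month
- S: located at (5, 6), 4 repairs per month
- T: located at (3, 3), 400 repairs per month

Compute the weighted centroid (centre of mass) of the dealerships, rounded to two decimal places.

The minimiser of Σwᵢ‖p−pᵢ‖² is the weighted centroid p* = (Σwᵢpᵢ)/(Σwᵢ).
Σwᵢ = 674.
Σwᵢxᵢ = 80·4 + 90·1 + 100·7 + 4·5 + 400·3 = 2330.
Σwᵢyᵢ = 80·2 + 90·1 + 100·0 + 4·6 + 400·3 = 1474.
x* = 2330/674 = 3.46, y* = 1474/674 = 2.19.

(3.46, 2.19)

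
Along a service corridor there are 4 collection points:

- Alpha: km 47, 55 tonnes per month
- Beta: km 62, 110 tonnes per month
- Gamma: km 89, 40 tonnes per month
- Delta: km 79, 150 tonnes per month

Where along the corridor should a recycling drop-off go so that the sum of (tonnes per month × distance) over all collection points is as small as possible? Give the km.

x = 79

For a sum of weighted absolute distances on a line, the optimum is the weighted median (not the mean). Total weight W = 355; half-weight = 177.5.
Sort by position and accumulate weight:
  km 47 (Alpha, w=55) → cum 55
  km 62 (Beta, w=110) → cum 165
  km 79 (Delta, w=150) → cum 315  ≥ 177.5 → median here
  km 89 (Gamma, w=40) → cum 355
Optimal location: km 79.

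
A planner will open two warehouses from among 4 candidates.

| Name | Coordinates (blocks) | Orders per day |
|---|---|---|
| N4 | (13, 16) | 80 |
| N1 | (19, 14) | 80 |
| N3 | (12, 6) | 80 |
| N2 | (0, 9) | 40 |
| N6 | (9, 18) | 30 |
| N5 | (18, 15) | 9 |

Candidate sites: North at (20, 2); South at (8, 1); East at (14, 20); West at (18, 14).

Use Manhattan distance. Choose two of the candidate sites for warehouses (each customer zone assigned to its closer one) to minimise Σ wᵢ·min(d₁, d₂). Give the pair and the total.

Evaluate every pair (each demand assigned to the nearer of the two):
  {South, West}: total = 2399
  {East, West}: total = 2739
  {North, West}: total = 2919
  {South, East}: total = 2931
  {North, East}: total = 3531
  {North, South}: total = 4675
Best pair: {South, West} with total 2399.

{South, West}, total 2399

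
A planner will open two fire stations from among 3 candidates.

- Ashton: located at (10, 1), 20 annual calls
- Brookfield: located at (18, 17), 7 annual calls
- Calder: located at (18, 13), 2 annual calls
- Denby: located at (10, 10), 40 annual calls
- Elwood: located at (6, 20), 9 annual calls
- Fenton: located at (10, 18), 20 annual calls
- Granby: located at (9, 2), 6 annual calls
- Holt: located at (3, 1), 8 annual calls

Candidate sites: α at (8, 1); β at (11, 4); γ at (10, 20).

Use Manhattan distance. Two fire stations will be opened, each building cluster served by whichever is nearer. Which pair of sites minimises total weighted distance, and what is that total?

{β, γ}, total 655

Evaluate every pair (each demand assigned to the nearer of the two):
  {β, γ}: total = 655
  {α, γ}: total = 675
  {α, β}: total = 1033
Best pair: {β, γ} with total 655.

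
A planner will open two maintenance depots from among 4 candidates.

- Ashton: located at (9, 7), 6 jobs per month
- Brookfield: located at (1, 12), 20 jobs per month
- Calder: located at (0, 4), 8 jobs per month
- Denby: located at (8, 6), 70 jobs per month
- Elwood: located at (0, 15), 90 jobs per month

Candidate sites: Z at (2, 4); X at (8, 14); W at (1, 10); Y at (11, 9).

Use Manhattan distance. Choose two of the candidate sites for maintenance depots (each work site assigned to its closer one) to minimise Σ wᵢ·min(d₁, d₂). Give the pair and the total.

{W, Y}, total 1080

Evaluate every pair (each demand assigned to the nearer of the two):
  {W, Y}: total = 1080
  {Z, W}: total = 1216
  {X, W}: total = 1244
  {X, Y}: total = 1562
  {Z, X}: total = 1614
  {Z, Y}: total = 1810
Best pair: {W, Y} with total 1080.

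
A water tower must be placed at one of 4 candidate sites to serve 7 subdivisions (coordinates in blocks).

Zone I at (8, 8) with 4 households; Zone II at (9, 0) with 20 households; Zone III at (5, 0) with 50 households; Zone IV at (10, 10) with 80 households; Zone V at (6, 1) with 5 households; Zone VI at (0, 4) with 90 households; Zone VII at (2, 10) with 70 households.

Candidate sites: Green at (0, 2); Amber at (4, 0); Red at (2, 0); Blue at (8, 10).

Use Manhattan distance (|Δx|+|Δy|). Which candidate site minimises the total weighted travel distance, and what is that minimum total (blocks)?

Blue, total 2773 blocks

Total weighted distance at each candidate:
  Green (0, 2): total = 2981
  Amber (4, 0): total = 3053
  Red (2, 0): total = 3051
  Blue (8, 10): total = 2773
Minimum is at Blue with total 2773 blocks.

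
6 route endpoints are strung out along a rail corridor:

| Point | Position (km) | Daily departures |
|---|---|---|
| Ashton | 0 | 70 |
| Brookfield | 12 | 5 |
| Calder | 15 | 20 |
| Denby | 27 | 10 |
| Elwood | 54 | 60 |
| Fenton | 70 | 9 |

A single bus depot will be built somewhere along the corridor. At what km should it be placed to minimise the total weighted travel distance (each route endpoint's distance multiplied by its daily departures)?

x = 15

For a sum of weighted absolute distances on a line, the optimum is the weighted median (not the mean). Total weight W = 174; half-weight = 87.
Sort by position and accumulate weight:
  km 0 (Ashton, w=70) → cum 70
  km 12 (Brookfield, w=5) → cum 75
  km 15 (Calder, w=20) → cum 95  ≥ 87 → median here
  km 27 (Denby, w=10) → cum 105
  km 54 (Elwood, w=60) → cum 165
  km 70 (Fenton, w=9) → cum 174
Optimal location: km 15.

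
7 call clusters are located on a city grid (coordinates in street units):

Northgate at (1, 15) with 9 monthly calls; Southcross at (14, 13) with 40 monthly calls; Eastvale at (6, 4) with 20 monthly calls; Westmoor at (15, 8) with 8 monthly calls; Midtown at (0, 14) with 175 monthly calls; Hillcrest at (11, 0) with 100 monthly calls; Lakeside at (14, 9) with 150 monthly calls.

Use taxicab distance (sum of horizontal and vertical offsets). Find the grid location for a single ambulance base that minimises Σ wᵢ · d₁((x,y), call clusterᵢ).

Manhattan distance separates: Σwᵢ(|x−xᵢ|+|y−yᵢ|) = Σwᵢ|x−xᵢ| + Σwᵢ|y−yᵢ|, so x and y are optimised independently as 1-D weighted medians.
Total weight W = 502; half = 251.
x-coordinate, sorted with cumulative weight:
  x=0 (Midtown, w=175) cum 175
  x=1 (Northgate, w=9) cum 184
  x=6 (Eastvale, w=20) cum 204
  x=11 (Hillcrest, w=100) cum 304  ← median
  x=14 (Southcross, w=40) cum 344
  x=14 (Lakeside, w=150) cum 494
  x=15 (Westmoor, w=8) cum 502
⇒ x* = 11
y-coordinate, sorted with cumulative weight:
  y=0 (Hillcrest, w=100) cum 100
  y=4 (Eastvale, w=20) cum 120
  y=8 (Westmoor, w=8) cum 128
  y=9 (Lakeside, w=150) cum 278  ← median
  y=13 (Southcross, w=40) cum 318
  y=14 (Midtown, w=175) cum 493
  y=15 (Northgate, w=9) cum 502
⇒ y* = 9

(11, 9)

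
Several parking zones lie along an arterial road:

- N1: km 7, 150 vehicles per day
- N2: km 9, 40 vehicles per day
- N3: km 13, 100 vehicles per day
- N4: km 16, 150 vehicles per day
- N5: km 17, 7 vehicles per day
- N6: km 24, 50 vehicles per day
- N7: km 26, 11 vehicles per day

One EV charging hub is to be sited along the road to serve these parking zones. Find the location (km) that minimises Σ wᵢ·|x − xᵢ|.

x = 13

For a sum of weighted absolute distances on a line, the optimum is the weighted median (not the mean). Total weight W = 508; half-weight = 254.
Sort by position and accumulate weight:
  km 7 (N1, w=150) → cum 150
  km 9 (N2, w=40) → cum 190
  km 13 (N3, w=100) → cum 290  ≥ 254 → median here
  km 16 (N4, w=150) → cum 440
  km 17 (N5, w=7) → cum 447
  km 24 (N6, w=50) → cum 497
  km 26 (N7, w=11) → cum 508
Optimal location: km 13.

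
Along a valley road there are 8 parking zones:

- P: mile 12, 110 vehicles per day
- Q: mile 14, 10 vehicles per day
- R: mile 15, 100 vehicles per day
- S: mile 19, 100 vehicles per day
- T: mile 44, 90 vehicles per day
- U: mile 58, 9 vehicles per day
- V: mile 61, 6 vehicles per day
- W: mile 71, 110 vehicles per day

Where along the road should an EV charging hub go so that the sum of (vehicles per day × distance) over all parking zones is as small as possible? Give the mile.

x = 19

For a sum of weighted absolute distances on a line, the optimum is the weighted median (not the mean). Total weight W = 535; half-weight = 267.5.
Sort by position and accumulate weight:
  mile 12 (P, w=110) → cum 110
  mile 14 (Q, w=10) → cum 120
  mile 15 (R, w=100) → cum 220
  mile 19 (S, w=100) → cum 320  ≥ 267.5 → median here
  mile 44 (T, w=90) → cum 410
  mile 58 (U, w=9) → cum 419
  mile 61 (V, w=6) → cum 425
  mile 71 (W, w=110) → cum 535
Optimal location: mile 19.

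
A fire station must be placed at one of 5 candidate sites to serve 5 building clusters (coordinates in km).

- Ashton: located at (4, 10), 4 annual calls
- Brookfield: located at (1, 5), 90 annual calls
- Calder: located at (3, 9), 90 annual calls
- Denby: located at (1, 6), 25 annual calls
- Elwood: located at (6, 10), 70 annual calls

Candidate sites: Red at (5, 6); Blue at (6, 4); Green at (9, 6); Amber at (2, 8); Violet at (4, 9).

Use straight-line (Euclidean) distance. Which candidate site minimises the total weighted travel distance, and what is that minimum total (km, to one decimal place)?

Amber, total 792.1 km

Total weighted distance at each candidate:
  Red (5, 6): total = 1100.7
  Blue (6, 4): total = 1563.6
  Green (9, 6): total = 1905.0
  Amber (2, 8): total = 792.1
  Violet (4, 9): total = 806.6
Minimum is at Amber with total 792.1 km.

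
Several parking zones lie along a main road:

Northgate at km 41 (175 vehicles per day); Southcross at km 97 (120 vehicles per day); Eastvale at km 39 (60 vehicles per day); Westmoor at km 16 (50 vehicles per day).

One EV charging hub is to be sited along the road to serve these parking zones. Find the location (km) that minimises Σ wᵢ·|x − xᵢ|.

For a sum of weighted absolute distances on a line, the optimum is the weighted median (not the mean). Total weight W = 405; half-weight = 202.5.
Sort by position and accumulate weight:
  km 16 (Westmoor, w=50) → cum 50
  km 39 (Eastvale, w=60) → cum 110
  km 41 (Northgate, w=175) → cum 285  ≥ 202.5 → median here
  km 97 (Southcross, w=120) → cum 405
Optimal location: km 41.

x = 41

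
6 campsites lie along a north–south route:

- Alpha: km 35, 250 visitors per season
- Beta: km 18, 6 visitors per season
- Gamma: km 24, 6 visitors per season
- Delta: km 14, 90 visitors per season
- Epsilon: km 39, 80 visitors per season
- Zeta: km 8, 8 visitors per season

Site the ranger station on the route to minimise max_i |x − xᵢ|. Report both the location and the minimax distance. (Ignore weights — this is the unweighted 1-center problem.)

The 1-center on a line is the midpoint of the two extreme points: leftmost at 8, rightmost at 39.
Optimal location = (8 + 39)/2 = 23.5; maximum distance = (39 − 8)/2 = 15.5.

location 23.5, max distance 15.5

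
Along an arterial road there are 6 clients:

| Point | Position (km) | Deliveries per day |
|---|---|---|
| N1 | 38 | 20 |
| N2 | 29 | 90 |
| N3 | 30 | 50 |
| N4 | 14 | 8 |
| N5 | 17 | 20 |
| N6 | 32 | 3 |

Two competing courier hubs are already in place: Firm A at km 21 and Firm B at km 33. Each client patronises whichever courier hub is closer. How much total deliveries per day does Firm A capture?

The indifferent point is the midpoint (21+33)/2 = 27; clients left of it (closer to Firm A at 21) go to Firm A, those right go to Firm B.
  N4 at 14 (w=8) → Firm A
  N5 at 17 (w=20) → Firm A
  N2 at 29 (w=90) → Firm B
  N3 at 30 (w=50) → Firm B
  N6 at 32 (w=3) → Firm B
  N1 at 38 (w=20) → Firm B
Firm A captures 28; Firm B captures 163.

28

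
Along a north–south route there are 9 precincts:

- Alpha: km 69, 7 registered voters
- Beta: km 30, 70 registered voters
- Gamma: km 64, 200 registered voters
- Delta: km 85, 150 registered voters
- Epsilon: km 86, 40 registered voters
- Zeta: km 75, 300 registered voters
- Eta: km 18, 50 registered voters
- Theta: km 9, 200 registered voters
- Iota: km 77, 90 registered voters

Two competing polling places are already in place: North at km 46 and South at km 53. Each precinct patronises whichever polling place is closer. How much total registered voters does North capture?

The indifferent point is the midpoint (46+53)/2 = 49.5; precincts left of it (closer to North at 46) go to North, those right go to South.
  Theta at 9 (w=200) → North
  Eta at 18 (w=50) → North
  Beta at 30 (w=70) → North
  Gamma at 64 (w=200) → South
  Alpha at 69 (w=7) → South
  Zeta at 75 (w=300) → South
  Iota at 77 (w=90) → South
  Delta at 85 (w=150) → South
  Epsilon at 86 (w=40) → South
North captures 320; South captures 787.

320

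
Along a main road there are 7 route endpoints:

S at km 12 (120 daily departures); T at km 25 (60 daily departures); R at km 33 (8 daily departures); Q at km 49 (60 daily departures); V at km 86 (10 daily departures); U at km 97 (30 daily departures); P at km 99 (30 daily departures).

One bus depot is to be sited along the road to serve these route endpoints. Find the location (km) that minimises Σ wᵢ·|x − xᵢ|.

For a sum of weighted absolute distances on a line, the optimum is the weighted median (not the mean). Total weight W = 318; half-weight = 159.
Sort by position and accumulate weight:
  km 12 (S, w=120) → cum 120
  km 25 (T, w=60) → cum 180  ≥ 159 → median here
  km 33 (R, w=8) → cum 188
  km 49 (Q, w=60) → cum 248
  km 86 (V, w=10) → cum 258
  km 97 (U, w=30) → cum 288
  km 99 (P, w=30) → cum 318
Optimal location: km 25.

x = 25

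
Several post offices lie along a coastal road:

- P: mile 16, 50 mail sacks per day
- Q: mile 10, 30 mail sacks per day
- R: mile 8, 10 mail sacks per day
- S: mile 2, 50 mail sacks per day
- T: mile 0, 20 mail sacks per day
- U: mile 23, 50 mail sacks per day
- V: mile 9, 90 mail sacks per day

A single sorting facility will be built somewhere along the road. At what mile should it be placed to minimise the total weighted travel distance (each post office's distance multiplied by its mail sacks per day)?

x = 9

For a sum of weighted absolute distances on a line, the optimum is the weighted median (not the mean). Total weight W = 300; half-weight = 150.
Sort by position and accumulate weight:
  mile 0 (T, w=20) → cum 20
  mile 2 (S, w=50) → cum 70
  mile 8 (R, w=10) → cum 80
  mile 9 (V, w=90) → cum 170  ≥ 150 → median here
  mile 10 (Q, w=30) → cum 200
  mile 16 (P, w=50) → cum 250
  mile 23 (U, w=50) → cum 300
Optimal location: mile 9.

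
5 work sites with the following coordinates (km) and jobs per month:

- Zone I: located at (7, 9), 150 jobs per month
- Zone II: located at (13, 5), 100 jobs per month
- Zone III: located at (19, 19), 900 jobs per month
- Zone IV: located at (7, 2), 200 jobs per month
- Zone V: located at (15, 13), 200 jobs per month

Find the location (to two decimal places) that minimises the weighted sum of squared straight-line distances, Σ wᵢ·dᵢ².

(15.39, 14.16)

The minimiser of Σwᵢ‖p−pᵢ‖² is the weighted centroid p* = (Σwᵢpᵢ)/(Σwᵢ).
Σwᵢ = 1550.
Σwᵢxᵢ = 150·7 + 100·13 + 900·19 + 200·7 + 200·15 = 23850.
Σwᵢyᵢ = 150·9 + 100·5 + 900·19 + 200·2 + 200·13 = 21950.
x* = 23850/1550 = 15.39, y* = 21950/1550 = 14.16.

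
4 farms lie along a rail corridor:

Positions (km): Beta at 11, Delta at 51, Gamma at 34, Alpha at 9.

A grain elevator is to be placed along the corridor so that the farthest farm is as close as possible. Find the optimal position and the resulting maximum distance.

The 1-center on a line is the midpoint of the two extreme points: leftmost at 9, rightmost at 51.
Optimal location = (9 + 51)/2 = 30; maximum distance = (51 − 9)/2 = 21.

location 30, max distance 21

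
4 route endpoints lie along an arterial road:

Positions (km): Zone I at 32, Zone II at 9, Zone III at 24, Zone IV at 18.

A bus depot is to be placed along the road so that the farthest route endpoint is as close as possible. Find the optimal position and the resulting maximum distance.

location 20.5, max distance 11.5

The 1-center on a line is the midpoint of the two extreme points: leftmost at 9, rightmost at 32.
Optimal location = (9 + 32)/2 = 20.5; maximum distance = (32 − 9)/2 = 11.5.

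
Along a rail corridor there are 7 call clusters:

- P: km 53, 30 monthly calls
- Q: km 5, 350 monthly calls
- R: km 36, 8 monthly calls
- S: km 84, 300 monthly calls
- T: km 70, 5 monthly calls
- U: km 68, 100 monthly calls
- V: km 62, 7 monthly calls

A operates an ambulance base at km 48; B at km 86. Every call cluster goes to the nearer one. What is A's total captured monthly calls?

395

The indifferent point is the midpoint (48+86)/2 = 67; call clusters left of it (closer to A at 48) go to A, those right go to B.
  Q at 5 (w=350) → A
  R at 36 (w=8) → A
  P at 53 (w=30) → A
  V at 62 (w=7) → A
  U at 68 (w=100) → B
  T at 70 (w=5) → B
  S at 84 (w=300) → B
A captures 395; B captures 405.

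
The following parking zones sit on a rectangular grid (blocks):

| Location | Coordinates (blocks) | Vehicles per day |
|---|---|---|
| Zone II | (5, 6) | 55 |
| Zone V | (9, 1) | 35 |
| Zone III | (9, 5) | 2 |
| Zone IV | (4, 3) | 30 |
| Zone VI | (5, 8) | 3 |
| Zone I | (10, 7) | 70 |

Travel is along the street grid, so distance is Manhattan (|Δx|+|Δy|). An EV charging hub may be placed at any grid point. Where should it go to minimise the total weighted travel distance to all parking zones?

(9, 6)

Manhattan distance separates: Σwᵢ(|x−xᵢ|+|y−yᵢ|) = Σwᵢ|x−xᵢ| + Σwᵢ|y−yᵢ|, so x and y are optimised independently as 1-D weighted medians.
Total weight W = 195; half = 97.5.
x-coordinate, sorted with cumulative weight:
  x=4 (Zone IV, w=30) cum 30
  x=5 (Zone II, w=55) cum 85
  x=5 (Zone VI, w=3) cum 88
  x=9 (Zone V, w=35) cum 123  ← median
  x=9 (Zone III, w=2) cum 125
  x=10 (Zone I, w=70) cum 195
⇒ x* = 9
y-coordinate, sorted with cumulative weight:
  y=1 (Zone V, w=35) cum 35
  y=3 (Zone IV, w=30) cum 65
  y=5 (Zone III, w=2) cum 67
  y=6 (Zone II, w=55) cum 122  ← median
  y=7 (Zone I, w=70) cum 192
  y=8 (Zone VI, w=3) cum 195
⇒ y* = 6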